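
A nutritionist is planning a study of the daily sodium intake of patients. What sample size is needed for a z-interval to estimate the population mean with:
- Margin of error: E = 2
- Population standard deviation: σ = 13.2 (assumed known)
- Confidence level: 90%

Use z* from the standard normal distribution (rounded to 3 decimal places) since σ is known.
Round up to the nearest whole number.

Using z* since population σ is known (z-interval formula).

For 90% confidence, z* = 1.645 (from standard normal table)

Sample size formula for z-interval: n = (z*σ/E)²

n = (1.645 × 13.2 / 2)²
  = (10.857000)²
  = 117.8744

Round up to the nearest whole number: n = 118

118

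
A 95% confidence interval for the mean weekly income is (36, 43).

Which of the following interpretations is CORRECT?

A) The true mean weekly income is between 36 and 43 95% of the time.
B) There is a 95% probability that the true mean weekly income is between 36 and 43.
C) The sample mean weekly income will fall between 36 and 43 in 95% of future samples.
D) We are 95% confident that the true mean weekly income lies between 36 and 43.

A confidence interval represents our confidence in the procedure, not a probability statement about the parameter.

Key concept: If we repeated this sampling process many times and computed a 95% CI each time, about 95% of those intervals would contain the true population parameter.

For this specific interval (36, 43):
- Midpoint (point estimate): 39.5
- Margin of error: 3.5

The correct interpretation is the one stating confidence that the true parameter lies in the interval — option D.

D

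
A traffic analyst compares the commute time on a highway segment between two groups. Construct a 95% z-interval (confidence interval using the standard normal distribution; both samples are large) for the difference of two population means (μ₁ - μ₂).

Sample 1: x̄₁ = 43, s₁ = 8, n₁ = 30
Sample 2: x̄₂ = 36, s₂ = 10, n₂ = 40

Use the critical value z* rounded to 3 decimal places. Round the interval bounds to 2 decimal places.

Both samples are large (n₁ = 30 ≥ 30, n₂ = 40 ≥ 30), so a z-interval for the difference of means applies.

Point estimate: x̄₁ - x̄₂ = 43 - 36 = 7

Standard error: SE = √(s₁²/n₁ + s₂²/n₂)
= √(8²/30 + 10²/40)
= √(2.133333 + 2.500000)
= 2.152518

For 95% confidence, z* = 1.96 (from standard normal table)
Margin of error: E = z* × SE = 1.96 × 2.152518 = 4.2189

Z-interval: (x̄₁ - x̄₂) ± E = 7 ± 4.2189 = (2.7811, 11.2189)

Rounded to 2 decimal places:

(2.78, 11.22)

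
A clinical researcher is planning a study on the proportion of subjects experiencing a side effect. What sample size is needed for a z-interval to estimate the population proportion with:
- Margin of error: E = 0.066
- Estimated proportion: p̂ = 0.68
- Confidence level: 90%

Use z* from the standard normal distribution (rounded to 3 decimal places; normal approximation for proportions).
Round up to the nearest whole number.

Using z* for proportion z-interval (normal approximation).

For 90% confidence, z* = 1.645 (from standard normal table)

Sample size formula for proportion z-interval: n = z*²p̂(1-p̂)/E²

n = 1.645² × 0.68 × 0.32 / 0.066²
  = 2.706025 × 0.2176 / 0.004356
  = 135.1770

Round up to the nearest whole number: n = 136

136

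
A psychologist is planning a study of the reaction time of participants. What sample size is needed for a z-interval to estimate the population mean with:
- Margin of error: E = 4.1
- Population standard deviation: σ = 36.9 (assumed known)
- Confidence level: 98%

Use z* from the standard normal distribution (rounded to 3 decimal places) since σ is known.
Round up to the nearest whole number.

Using z* since population σ is known (z-interval formula).

For 98% confidence, z* = 2.326 (from standard normal table)

Sample size formula for z-interval: n = (z*σ/E)²

n = (2.326 × 36.9 / 4.1)²
  = (20.934000)²
  = 438.2324

Round up to the nearest whole number: n = 439

439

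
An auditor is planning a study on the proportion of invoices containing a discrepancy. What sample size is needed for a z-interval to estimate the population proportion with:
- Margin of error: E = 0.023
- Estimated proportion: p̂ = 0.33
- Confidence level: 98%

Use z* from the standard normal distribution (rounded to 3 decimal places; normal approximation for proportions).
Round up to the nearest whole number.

Using z* for proportion z-interval (normal approximation).

For 98% confidence, z* = 2.326 (from standard normal table)

Sample size formula for proportion z-interval: n = z*²p̂(1-p̂)/E²

n = 2.326² × 0.33 × 0.67 / 0.023²
  = 5.410276 × 0.2211 / 0.000529
  = 2261.2704

Round up to the nearest whole number: n = 2262

2262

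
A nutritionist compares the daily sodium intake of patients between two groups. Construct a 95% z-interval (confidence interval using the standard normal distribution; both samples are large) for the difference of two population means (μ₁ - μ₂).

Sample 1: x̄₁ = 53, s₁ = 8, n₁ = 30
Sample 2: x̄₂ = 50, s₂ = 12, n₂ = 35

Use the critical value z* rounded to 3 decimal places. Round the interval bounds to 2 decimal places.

Both samples are large (n₁ = 30 ≥ 30, n₂ = 35 ≥ 30), so a z-interval for the difference of means applies.

Point estimate: x̄₁ - x̄₂ = 53 - 50 = 3

Standard error: SE = √(s₁²/n₁ + s₂²/n₂)
= √(8²/30 + 12²/35)
= √(2.133333 + 4.114286)
= 2.499524

For 95% confidence, z* = 1.96 (from standard normal table)
Margin of error: E = z* × SE = 1.96 × 2.499524 = 4.8991

Z-interval: (x̄₁ - x̄₂) ± E = 3 ± 4.8991 = (-1.8991, 7.8991)

Rounded to 2 decimal places:

(-1.90, 7.90)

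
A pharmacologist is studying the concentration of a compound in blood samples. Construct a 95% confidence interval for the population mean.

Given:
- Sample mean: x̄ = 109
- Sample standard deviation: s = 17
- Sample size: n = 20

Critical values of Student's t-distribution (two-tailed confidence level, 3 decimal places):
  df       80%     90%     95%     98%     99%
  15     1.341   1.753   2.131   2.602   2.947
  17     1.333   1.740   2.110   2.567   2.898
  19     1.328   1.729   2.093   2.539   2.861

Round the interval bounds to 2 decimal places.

The population standard deviation σ is unknown (only the sample standard deviation s is given), so use a t-interval with df = n - 1 = 20 - 1 = 19.

For 95% confidence with df = 19, t* = 2.093 (from t-table)

Standard error: SE = s/√n = 17/√20 = 3.801316

Margin of error: E = t* × SE = 2.093 × 3.801316 = 7.9562

T-interval: x̄ ± E = 109 ± 7.9562 = (101.0438, 116.9562)

Rounded to 2 decimal places:

(101.04, 116.96)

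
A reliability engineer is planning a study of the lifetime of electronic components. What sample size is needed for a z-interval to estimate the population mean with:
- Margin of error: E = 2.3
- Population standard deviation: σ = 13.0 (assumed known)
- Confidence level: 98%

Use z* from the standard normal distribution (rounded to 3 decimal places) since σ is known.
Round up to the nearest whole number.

Using z* since population σ is known (z-interval formula).

For 98% confidence, z* = 2.326 (from standard normal table)

Sample size formula for z-interval: n = (z*σ/E)²

n = (2.326 × 13.0 / 2.3)²
  = (13.146957)²
  = 172.8425

Round up to the nearest whole number: n = 173

173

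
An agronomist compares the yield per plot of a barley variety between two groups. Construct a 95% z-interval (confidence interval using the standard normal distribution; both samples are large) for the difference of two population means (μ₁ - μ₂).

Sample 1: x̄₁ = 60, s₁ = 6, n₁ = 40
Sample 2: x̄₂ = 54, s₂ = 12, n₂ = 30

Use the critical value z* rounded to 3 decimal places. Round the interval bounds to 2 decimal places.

Both samples are large (n₁ = 40 ≥ 30, n₂ = 30 ≥ 30), so a z-interval for the difference of means applies.

Point estimate: x̄₁ - x̄₂ = 60 - 54 = 6

Standard error: SE = √(s₁²/n₁ + s₂²/n₂)
= √(6²/40 + 12²/30)
= √(0.900000 + 4.800000)
= 2.387467

For 95% confidence, z* = 1.96 (from standard normal table)
Margin of error: E = z* × SE = 1.96 × 2.387467 = 4.6794

Z-interval: (x̄₁ - x̄₂) ± E = 6 ± 4.6794 = (1.3206, 10.6794)

Rounded to 2 decimal places:

(1.32, 10.68)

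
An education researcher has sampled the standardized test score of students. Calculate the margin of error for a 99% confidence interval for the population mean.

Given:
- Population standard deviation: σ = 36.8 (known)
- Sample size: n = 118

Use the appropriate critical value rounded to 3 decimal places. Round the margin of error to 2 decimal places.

The population standard deviation σ is known, so use the z-interval margin of error formula.

For 99% confidence, z* = 2.576 (from standard normal table)

Margin of error formula for z-interval: E = z* × σ/√n

E = 2.576 × 36.8/√118
  = 2.576 × 3.387715
  = 8.7268

Rounded to 2 decimal places:

8.73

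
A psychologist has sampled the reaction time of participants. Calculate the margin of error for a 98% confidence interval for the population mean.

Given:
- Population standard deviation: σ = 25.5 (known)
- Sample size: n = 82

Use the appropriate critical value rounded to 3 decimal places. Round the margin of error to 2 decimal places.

The population standard deviation σ is known, so use the z-interval margin of error formula.

For 98% confidence, z* = 2.326 (from standard normal table)

Margin of error formula for z-interval: E = z* × σ/√n

E = 2.326 × 25.5/√82
  = 2.326 × 2.816004
  = 6.5500

Rounded to 2 decimal places:

6.55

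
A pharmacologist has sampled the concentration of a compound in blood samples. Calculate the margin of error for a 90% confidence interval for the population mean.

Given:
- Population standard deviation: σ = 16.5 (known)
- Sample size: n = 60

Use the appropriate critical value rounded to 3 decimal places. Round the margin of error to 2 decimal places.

The population standard deviation σ is known, so use the z-interval margin of error formula.

For 90% confidence, z* = 1.645 (from standard normal table)

Margin of error formula for z-interval: E = z* × σ/√n

E = 1.645 × 16.5/√60
  = 1.645 × 2.130141
  = 3.5041

Rounded to 2 decimal places:

3.50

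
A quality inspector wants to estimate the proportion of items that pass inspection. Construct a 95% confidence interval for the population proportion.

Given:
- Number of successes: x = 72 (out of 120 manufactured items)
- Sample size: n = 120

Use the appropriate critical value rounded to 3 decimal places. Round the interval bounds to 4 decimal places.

Sample proportion: p̂ = 72/120 = 0.600000

Check conditions for normal approximation:
  np̂ = 72 ≥ 10 ✓
  n(1-p̂) = 48 ≥ 10 ✓

The sample is large enough, so use a z-interval (normal approximation) for the proportion.

For 95% confidence, z* = 1.96 (from standard normal table)

Standard error: SE = √(p̂(1-p̂)/n) = √(0.600000×0.400000/120) = 0.04472136

Margin of error: E = z* × SE = 1.96 × 0.04472136 = 0.087654

Z-interval: p̂ ± E = 0.600000 ± 0.087654 = (0.512346, 0.687654)

Rounded to 4 decimal places:

(0.5123, 0.6877)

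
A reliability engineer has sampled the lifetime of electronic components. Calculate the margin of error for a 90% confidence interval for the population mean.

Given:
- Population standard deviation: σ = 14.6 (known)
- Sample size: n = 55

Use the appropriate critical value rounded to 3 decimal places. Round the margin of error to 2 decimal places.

The population standard deviation σ is known, so use the z-interval margin of error formula.

For 90% confidence, z* = 1.645 (from standard normal table)

Margin of error formula for z-interval: E = z* × σ/√n

E = 1.645 × 14.6/√55
  = 1.645 × 1.968664
  = 3.2385

Rounded to 2 decimal places:

3.24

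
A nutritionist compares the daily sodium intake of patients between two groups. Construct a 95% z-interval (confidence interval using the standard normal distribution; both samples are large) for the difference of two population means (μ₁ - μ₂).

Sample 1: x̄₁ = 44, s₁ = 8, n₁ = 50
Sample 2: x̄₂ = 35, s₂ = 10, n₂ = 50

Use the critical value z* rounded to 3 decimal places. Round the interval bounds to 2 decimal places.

Both samples are large (n₁ = 50 ≥ 30, n₂ = 50 ≥ 30), so a z-interval for the difference of means applies.

Point estimate: x̄₁ - x̄₂ = 44 - 35 = 9

Standard error: SE = √(s₁²/n₁ + s₂²/n₂)
= √(8²/50 + 10²/50)
= √(1.280000 + 2.000000)
= 1.811077

For 95% confidence, z* = 1.96 (from standard normal table)
Margin of error: E = z* × SE = 1.96 × 1.811077 = 3.5497

Z-interval: (x̄₁ - x̄₂) ± E = 9 ± 3.5497 = (5.4503, 12.5497)

Rounded to 2 decimal places:

(5.45, 12.55)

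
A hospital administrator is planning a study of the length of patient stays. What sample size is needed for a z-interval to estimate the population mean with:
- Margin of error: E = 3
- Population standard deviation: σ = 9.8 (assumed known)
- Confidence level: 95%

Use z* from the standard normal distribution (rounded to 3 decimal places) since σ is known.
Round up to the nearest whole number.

Using z* since population σ is known (z-interval formula).

For 95% confidence, z* = 1.96 (from standard normal table)

Sample size formula for z-interval: n = (z*σ/E)²

n = (1.96 × 9.8 / 3)²
  = (6.402667)²
  = 40.9941

Round up to the nearest whole number: n = 41

41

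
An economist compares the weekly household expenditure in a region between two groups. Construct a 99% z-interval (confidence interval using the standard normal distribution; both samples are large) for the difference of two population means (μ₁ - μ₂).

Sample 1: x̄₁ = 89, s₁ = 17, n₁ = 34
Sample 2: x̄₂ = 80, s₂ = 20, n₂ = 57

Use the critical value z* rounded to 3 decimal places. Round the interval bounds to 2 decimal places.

Both samples are large (n₁ = 34 ≥ 30, n₂ = 57 ≥ 30), so a z-interval for the difference of means applies.

Point estimate: x̄₁ - x̄₂ = 89 - 80 = 9

Standard error: SE = √(s₁²/n₁ + s₂²/n₂)
= √(17²/34 + 20²/57)
= √(8.500000 + 7.017544)
= 3.939231

For 99% confidence, z* = 2.576 (from standard normal table)
Margin of error: E = z* × SE = 2.576 × 3.939231 = 10.1475

Z-interval: (x̄₁ - x̄₂) ± E = 9 ± 10.1475 = (-1.1475, 19.1475)

Rounded to 2 decimal places:

(-1.15, 19.15)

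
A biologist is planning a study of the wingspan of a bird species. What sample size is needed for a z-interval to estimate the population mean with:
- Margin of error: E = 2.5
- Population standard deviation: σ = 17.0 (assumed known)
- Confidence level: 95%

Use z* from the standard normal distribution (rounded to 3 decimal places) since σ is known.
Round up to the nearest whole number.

Using z* since population σ is known (z-interval formula).

For 95% confidence, z* = 1.96 (from standard normal table)

Sample size formula for z-interval: n = (z*σ/E)²

n = (1.96 × 17.0 / 2.5)²
  = (13.328000)²
  = 177.6356

Round up to the nearest whole number: n = 178

178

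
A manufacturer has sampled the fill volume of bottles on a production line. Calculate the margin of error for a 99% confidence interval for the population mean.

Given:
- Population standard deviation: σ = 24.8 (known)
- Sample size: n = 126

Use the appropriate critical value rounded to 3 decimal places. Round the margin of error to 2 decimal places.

The population standard deviation σ is known, so use the z-interval margin of error formula.

For 99% confidence, z* = 2.576 (from standard normal table)

Margin of error formula for z-interval: E = z* × σ/√n

E = 2.576 × 24.8/√126
  = 2.576 × 2.209360
  = 5.6913

Rounded to 2 decimal places:

5.69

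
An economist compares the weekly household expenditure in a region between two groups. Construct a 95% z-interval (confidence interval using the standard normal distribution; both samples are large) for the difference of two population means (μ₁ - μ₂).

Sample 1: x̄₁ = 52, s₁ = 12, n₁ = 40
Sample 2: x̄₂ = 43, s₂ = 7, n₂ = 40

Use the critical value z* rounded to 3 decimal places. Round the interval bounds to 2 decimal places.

Both samples are large (n₁ = 40 ≥ 30, n₂ = 40 ≥ 30), so a z-interval for the difference of means applies.

Point estimate: x̄₁ - x̄₂ = 52 - 43 = 9

Standard error: SE = √(s₁²/n₁ + s₂²/n₂)
= √(12²/40 + 7²/40)
= √(3.600000 + 1.225000)
= 2.196588

For 95% confidence, z* = 1.96 (from standard normal table)
Margin of error: E = z* × SE = 1.96 × 2.196588 = 4.3053

Z-interval: (x̄₁ - x̄₂) ± E = 9 ± 4.3053 = (4.6947, 13.3053)

Rounded to 2 decimal places:

(4.69, 13.31)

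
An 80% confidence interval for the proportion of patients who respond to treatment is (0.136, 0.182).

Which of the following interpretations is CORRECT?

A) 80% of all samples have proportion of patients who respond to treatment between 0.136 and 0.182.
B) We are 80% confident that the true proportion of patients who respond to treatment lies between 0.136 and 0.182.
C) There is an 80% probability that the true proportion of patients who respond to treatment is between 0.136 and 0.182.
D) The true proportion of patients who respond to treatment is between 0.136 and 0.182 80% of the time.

A confidence interval represents our confidence in the procedure, not a probability statement about the parameter.

Key concept: If we repeated this sampling process many times and computed an 80% CI each time, about 80% of those intervals would contain the true population parameter.

For this specific interval (0.136, 0.182):
- Midpoint (point estimate): 0.159
- Margin of error: 0.023

The correct interpretation is the one stating confidence that the true parameter lies in the interval — option B.

B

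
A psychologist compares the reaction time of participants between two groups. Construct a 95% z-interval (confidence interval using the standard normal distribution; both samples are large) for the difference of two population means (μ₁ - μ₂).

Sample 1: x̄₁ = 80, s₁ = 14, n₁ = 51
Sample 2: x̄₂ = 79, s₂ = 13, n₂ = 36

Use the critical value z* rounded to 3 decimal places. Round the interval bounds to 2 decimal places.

Both samples are large (n₁ = 51 ≥ 30, n₂ = 36 ≥ 30), so a z-interval for the difference of means applies.

Point estimate: x̄₁ - x̄₂ = 80 - 79 = 1

Standard error: SE = √(s₁²/n₁ + s₂²/n₂)
= √(14²/51 + 13²/36)
= √(3.843137 + 4.694444)
= 2.921914

For 95% confidence, z* = 1.96 (from standard normal table)
Margin of error: E = z* × SE = 1.96 × 2.921914 = 5.7270

Z-interval: (x̄₁ - x̄₂) ± E = 1 ± 5.7270 = (-4.7270, 6.7270)

Rounded to 2 decimal places:

(-4.73, 6.73)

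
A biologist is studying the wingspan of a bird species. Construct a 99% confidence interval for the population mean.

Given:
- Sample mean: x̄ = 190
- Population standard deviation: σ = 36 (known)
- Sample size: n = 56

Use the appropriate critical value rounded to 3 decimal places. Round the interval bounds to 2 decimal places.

The population standard deviation σ is known, so use a z-interval (standard normal critical value).

For 99% confidence, z* = 2.576 (from standard normal table)

Standard error: SE = σ/√n = 36/√56 = 4.810702

Margin of error: E = z* × SE = 2.576 × 4.810702 = 12.3924

Z-interval: x̄ ± E = 190 ± 12.3924 = (177.6076, 202.3924)

Rounded to 2 decimal places:

(177.61, 202.39)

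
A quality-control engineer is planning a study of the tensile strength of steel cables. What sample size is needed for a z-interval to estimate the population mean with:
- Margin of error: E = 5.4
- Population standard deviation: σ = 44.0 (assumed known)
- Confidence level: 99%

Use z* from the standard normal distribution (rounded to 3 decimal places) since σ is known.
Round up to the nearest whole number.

Using z* since population σ is known (z-interval formula).

For 99% confidence, z* = 2.576 (from standard normal table)

Sample size formula for z-interval: n = (z*σ/E)²

n = (2.576 × 44.0 / 5.4)²
  = (20.989630)²
  = 440.5646

Round up to the nearest whole number: n = 441

441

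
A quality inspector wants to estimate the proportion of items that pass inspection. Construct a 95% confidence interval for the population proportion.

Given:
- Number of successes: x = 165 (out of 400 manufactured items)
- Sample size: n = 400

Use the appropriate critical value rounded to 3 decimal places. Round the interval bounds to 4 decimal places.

Sample proportion: p̂ = 165/400 = 0.412500

Check conditions for normal approximation:
  np̂ = 165 ≥ 10 ✓
  n(1-p̂) = 235 ≥ 10 ✓

The sample is large enough, so use a z-interval (normal approximation) for the proportion.

For 95% confidence, z* = 1.96 (from standard normal table)

Standard error: SE = √(p̂(1-p̂)/n) = √(0.412500×0.587500/400) = 0.02461421

Margin of error: E = z* × SE = 1.96 × 0.02461421 = 0.048244

Z-interval: p̂ ± E = 0.412500 ± 0.048244 = (0.364256, 0.460744)

Rounded to 4 decimal places:

(0.3643, 0.4607)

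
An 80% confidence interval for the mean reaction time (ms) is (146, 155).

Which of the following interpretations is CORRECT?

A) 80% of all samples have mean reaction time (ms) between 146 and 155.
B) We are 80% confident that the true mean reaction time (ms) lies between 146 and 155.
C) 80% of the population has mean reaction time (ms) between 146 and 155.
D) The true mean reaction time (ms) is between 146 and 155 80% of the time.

A confidence interval represents our confidence in the procedure, not a probability statement about the parameter.

Key concept: If we repeated this sampling process many times and computed an 80% CI each time, about 80% of those intervals would contain the true population parameter.

For this specific interval (146, 155):
- Midpoint (point estimate): 150.5
- Margin of error: 4.5

The correct interpretation is the one stating confidence that the true parameter lies in the interval — option B.

B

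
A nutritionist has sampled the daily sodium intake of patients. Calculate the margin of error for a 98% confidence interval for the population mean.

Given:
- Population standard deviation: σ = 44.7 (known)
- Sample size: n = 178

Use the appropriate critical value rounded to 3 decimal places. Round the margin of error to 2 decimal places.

The population standard deviation σ is known, so use the z-interval margin of error formula.

For 98% confidence, z* = 2.326 (from standard normal table)

Margin of error formula for z-interval: E = z* × σ/√n

E = 2.326 × 44.7/√178
  = 2.326 × 3.350407
  = 7.7930

Rounded to 2 decimal places:

7.79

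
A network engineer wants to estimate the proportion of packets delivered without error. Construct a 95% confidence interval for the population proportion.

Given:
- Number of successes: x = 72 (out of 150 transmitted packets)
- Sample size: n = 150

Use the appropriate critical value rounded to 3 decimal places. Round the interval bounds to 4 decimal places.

Sample proportion: p̂ = 72/150 = 0.480000

Check conditions for normal approximation:
  np̂ = 72 ≥ 10 ✓
  n(1-p̂) = 78 ≥ 10 ✓

The sample is large enough, so use a z-interval (normal approximation) for the proportion.

For 95% confidence, z* = 1.96 (from standard normal table)

Standard error: SE = √(p̂(1-p̂)/n) = √(0.480000×0.520000/150) = 0.04079216

Margin of error: E = z* × SE = 1.96 × 0.04079216 = 0.079953

Z-interval: p̂ ± E = 0.480000 ± 0.079953 = (0.400047, 0.559953)

Rounded to 4 decimal places:

(0.4000, 0.5600)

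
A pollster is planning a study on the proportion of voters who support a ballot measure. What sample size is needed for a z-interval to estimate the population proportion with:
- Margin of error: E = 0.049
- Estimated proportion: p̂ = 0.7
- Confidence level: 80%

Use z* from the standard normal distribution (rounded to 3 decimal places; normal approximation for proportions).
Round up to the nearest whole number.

Using z* for proportion z-interval (normal approximation).

For 80% confidence, z* = 1.282 (from standard normal table)

Sample size formula for proportion z-interval: n = z*²p̂(1-p̂)/E²

n = 1.282² × 0.7 × 0.3 / 0.049²
  = 1.643524 × 0.21 / 0.002401
  = 143.7485

Round up to the nearest whole number: n = 144

144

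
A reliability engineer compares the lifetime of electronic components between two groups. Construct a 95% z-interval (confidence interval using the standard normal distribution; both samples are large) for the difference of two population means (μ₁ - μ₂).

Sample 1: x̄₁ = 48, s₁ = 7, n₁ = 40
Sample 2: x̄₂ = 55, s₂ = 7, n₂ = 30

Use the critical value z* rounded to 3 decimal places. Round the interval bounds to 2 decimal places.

Both samples are large (n₁ = 40 ≥ 30, n₂ = 30 ≥ 30), so a z-interval for the difference of means applies.

Point estimate: x̄₁ - x̄₂ = 48 - 55 = -7

Standard error: SE = √(s₁²/n₁ + s₂²/n₂)
= √(7²/40 + 7²/30)
= √(1.225000 + 1.633333)
= 1.690661

For 95% confidence, z* = 1.96 (from standard normal table)
Margin of error: E = z* × SE = 1.96 × 1.690661 = 3.3137

Z-interval: (x̄₁ - x̄₂) ± E = -7 ± 3.3137 = (-10.3137, -3.6863)

Rounded to 2 decimal places:

(-10.31, -3.69)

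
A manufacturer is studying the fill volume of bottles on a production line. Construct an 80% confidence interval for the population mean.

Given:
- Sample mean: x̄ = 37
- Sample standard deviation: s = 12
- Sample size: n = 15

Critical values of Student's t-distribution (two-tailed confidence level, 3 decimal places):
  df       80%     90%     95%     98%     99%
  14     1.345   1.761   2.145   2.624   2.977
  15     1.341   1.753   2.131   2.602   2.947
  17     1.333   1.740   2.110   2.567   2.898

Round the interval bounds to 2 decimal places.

The population standard deviation σ is unknown (only the sample standard deviation s is given), so use a t-interval with df = n - 1 = 15 - 1 = 14.

For 80% confidence with df = 14, t* = 1.345 (from t-table)

Standard error: SE = s/√n = 12/√15 = 3.098387

Margin of error: E = t* × SE = 1.345 × 3.098387 = 4.1673

T-interval: x̄ ± E = 37 ± 4.1673 = (32.8327, 41.1673)

Rounded to 2 decimal places:

(32.83, 41.17)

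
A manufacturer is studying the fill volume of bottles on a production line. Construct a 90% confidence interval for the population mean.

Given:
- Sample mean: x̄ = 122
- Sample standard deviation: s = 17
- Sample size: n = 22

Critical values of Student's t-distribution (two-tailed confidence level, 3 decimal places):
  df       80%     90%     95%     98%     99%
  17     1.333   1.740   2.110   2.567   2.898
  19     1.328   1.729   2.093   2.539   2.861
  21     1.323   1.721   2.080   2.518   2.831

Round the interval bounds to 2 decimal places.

The population standard deviation σ is unknown (only the sample standard deviation s is given), so use a t-interval with df = n - 1 = 22 - 1 = 21.

For 90% confidence with df = 21, t* = 1.721 (from t-table)

Standard error: SE = s/√n = 17/√22 = 3.624412

Margin of error: E = t* × SE = 1.721 × 3.624412 = 6.2376

T-interval: x̄ ± E = 122 ± 6.2376 = (115.7624, 128.2376)

Rounded to 2 decimal places:

(115.76, 128.24)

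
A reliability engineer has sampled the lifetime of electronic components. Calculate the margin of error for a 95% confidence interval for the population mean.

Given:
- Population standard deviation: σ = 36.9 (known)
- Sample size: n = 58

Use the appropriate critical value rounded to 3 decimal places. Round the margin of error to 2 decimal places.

The population standard deviation σ is known, so use the z-interval margin of error formula.

For 95% confidence, z* = 1.96 (from standard normal table)

Margin of error formula for z-interval: E = z* × σ/√n

E = 1.96 × 36.9/√58
  = 1.96 × 4.845207
  = 9.4966

Rounded to 2 decimal places:

9.50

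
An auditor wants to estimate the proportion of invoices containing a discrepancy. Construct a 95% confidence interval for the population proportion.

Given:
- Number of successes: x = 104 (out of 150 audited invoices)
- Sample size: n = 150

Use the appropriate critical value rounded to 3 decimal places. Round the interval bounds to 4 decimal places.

Sample proportion: p̂ = 104/150 = 0.693333

Check conditions for normal approximation:
  np̂ = 104 ≥ 10 ✓
  n(1-p̂) = 46 ≥ 10 ✓

The sample is large enough, so use a z-interval (normal approximation) for the proportion.

For 95% confidence, z* = 1.96 (from standard normal table)

Standard error: SE = √(p̂(1-p̂)/n) = √(0.693333×0.306667/150) = 0.03764946

Margin of error: E = z* × SE = 1.96 × 0.03764946 = 0.073793

Z-interval: p̂ ± E = 0.693333 ± 0.073793 = (0.619540, 0.767126)

Rounded to 4 decimal places:

(0.6195, 0.7671)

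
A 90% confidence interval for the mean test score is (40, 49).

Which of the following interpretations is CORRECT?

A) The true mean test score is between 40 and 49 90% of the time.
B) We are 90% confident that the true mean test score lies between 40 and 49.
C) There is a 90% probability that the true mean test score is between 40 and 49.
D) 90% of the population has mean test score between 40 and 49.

A confidence interval represents our confidence in the procedure, not a probability statement about the parameter.

Key concept: If we repeated this sampling process many times and computed a 90% CI each time, about 90% of those intervals would contain the true population parameter.

For this specific interval (40, 49):
- Midpoint (point estimate): 44.5
- Margin of error: 4.5

The correct interpretation is the one stating confidence that the true parameter lies in the interval — option B.

B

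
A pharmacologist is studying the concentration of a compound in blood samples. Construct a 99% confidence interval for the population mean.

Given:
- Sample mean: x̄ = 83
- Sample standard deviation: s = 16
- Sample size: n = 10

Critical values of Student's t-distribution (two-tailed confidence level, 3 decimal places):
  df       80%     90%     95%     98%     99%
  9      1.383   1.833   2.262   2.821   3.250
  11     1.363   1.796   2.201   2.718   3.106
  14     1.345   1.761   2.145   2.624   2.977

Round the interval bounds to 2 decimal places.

The population standard deviation σ is unknown (only the sample standard deviation s is given), so use a t-interval with df = n - 1 = 10 - 1 = 9.

For 99% confidence with df = 9, t* = 3.250 (from t-table)

Standard error: SE = s/√n = 16/√10 = 5.059644

Margin of error: E = t* × SE = 3.250 × 5.059644 = 16.4438

T-interval: x̄ ± E = 83 ± 16.4438 = (66.5562, 99.4438)

Rounded to 2 decimal places:

(66.56, 99.44)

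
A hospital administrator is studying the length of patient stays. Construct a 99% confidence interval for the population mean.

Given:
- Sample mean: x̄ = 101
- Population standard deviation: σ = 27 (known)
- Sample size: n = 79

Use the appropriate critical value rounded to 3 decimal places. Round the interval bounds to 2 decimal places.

The population standard deviation σ is known, so use a z-interval (standard normal critical value).

For 99% confidence, z* = 2.576 (from standard normal table)

Standard error: SE = σ/√n = 27/√79 = 3.037737

Margin of error: E = z* × SE = 2.576 × 3.037737 = 7.8252

Z-interval: x̄ ± E = 101 ± 7.8252 = (93.1748, 108.8252)

Rounded to 2 decimal places:

(93.17, 108.83)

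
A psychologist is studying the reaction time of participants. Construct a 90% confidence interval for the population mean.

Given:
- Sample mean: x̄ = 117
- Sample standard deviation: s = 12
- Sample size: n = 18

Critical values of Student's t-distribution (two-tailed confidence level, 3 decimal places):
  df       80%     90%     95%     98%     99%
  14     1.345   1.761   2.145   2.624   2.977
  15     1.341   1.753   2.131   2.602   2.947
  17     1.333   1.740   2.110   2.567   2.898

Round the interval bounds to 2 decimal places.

The population standard deviation σ is unknown (only the sample standard deviation s is given), so use a t-interval with df = n - 1 = 18 - 1 = 17.

For 90% confidence with df = 17, t* = 1.740 (from t-table)

Standard error: SE = s/√n = 12/√18 = 2.828427

Margin of error: E = t* × SE = 1.740 × 2.828427 = 4.9215

T-interval: x̄ ± E = 117 ± 4.9215 = (112.0785, 121.9215)

Rounded to 2 decimal places:

(112.08, 121.92)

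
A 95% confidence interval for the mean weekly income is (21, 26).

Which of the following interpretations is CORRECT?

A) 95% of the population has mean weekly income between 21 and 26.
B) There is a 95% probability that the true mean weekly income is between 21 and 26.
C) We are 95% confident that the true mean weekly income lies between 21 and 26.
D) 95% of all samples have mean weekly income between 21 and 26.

A confidence interval represents our confidence in the procedure, not a probability statement about the parameter.

Key concept: If we repeated this sampling process many times and computed a 95% CI each time, about 95% of those intervals would contain the true population parameter.

For this specific interval (21, 26):
- Midpoint (point estimate): 23.5
- Margin of error: 2.5

The correct interpretation is the one stating confidence that the true parameter lies in the interval — option C.

C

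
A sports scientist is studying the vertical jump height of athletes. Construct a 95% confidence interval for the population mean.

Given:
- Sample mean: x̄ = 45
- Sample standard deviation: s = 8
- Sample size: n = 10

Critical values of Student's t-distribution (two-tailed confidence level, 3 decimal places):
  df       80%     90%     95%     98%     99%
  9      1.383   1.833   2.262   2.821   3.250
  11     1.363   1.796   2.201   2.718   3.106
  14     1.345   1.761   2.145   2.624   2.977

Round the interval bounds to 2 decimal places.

The population standard deviation σ is unknown (only the sample standard deviation s is given), so use a t-interval with df = n - 1 = 10 - 1 = 9.

For 95% confidence with df = 9, t* = 2.262 (from t-table)

Standard error: SE = s/√n = 8/√10 = 2.529822

Margin of error: E = t* × SE = 2.262 × 2.529822 = 5.7225

T-interval: x̄ ± E = 45 ± 5.7225 = (39.2775, 50.7225)

Rounded to 2 decimal places:

(39.28, 50.72)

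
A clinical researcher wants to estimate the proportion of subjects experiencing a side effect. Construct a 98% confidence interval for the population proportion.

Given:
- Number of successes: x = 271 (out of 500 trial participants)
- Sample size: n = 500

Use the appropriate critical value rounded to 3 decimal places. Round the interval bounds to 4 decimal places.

Sample proportion: p̂ = 271/500 = 0.542000

Check conditions for normal approximation:
  np̂ = 271 ≥ 10 ✓
  n(1-p̂) = 229 ≥ 10 ✓

The sample is large enough, so use a z-interval (normal approximation) for the proportion.

For 98% confidence, z* = 2.326 (from standard normal table)

Standard error: SE = √(p̂(1-p̂)/n) = √(0.542000×0.458000/500) = 0.02228165

Margin of error: E = z* × SE = 2.326 × 0.02228165 = 0.051827

Z-interval: p̂ ± E = 0.542000 ± 0.051827 = (0.490173, 0.593827)

Rounded to 4 decimal places:

(0.4902, 0.5938)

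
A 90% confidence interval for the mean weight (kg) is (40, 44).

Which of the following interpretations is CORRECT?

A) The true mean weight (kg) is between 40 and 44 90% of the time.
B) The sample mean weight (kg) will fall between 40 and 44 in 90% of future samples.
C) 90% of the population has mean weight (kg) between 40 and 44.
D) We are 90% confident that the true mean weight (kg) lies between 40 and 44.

A confidence interval represents our confidence in the procedure, not a probability statement about the parameter.

Key concept: If we repeated this sampling process many times and computed a 90% CI each time, about 90% of those intervals would contain the true population parameter.

For this specific interval (40, 44):
- Midpoint (point estimate): 42
- Margin of error: 2

The correct interpretation is the one stating confidence that the true parameter lies in the interval — option D.

D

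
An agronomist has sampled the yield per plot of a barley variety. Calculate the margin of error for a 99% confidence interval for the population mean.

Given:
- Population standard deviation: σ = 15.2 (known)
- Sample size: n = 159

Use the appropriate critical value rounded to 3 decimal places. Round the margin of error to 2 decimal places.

The population standard deviation σ is known, so use the z-interval margin of error formula.

For 99% confidence, z* = 2.576 (from standard normal table)

Margin of error formula for z-interval: E = z* × σ/√n

E = 2.576 × 15.2/√159
  = 2.576 × 1.205438
  = 3.1052

Rounded to 2 decimal places:

3.11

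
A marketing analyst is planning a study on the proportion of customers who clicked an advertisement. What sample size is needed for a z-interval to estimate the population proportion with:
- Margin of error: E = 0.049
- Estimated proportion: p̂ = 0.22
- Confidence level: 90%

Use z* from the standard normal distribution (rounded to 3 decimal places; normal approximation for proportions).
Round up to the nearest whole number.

Using z* for proportion z-interval (normal approximation).

For 90% confidence, z* = 1.645 (from standard normal table)

Sample size formula for proportion z-interval: n = z*²p̂(1-p̂)/E²

n = 1.645² × 0.22 × 0.78 / 0.049²
  = 2.706025 × 0.1716 / 0.002401
  = 193.4002

Round up to the nearest whole number: n = 194

194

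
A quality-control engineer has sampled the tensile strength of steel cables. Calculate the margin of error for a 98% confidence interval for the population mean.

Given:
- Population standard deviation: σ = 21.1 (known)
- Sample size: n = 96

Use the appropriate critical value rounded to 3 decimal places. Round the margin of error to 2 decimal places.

The population standard deviation σ is known, so use the z-interval margin of error formula.

For 98% confidence, z* = 2.326 (from standard normal table)

Margin of error formula for z-interval: E = z* × σ/√n

E = 2.326 × 21.1/√96
  = 2.326 × 2.153510
  = 5.0091

Rounded to 2 decimal places:

5.01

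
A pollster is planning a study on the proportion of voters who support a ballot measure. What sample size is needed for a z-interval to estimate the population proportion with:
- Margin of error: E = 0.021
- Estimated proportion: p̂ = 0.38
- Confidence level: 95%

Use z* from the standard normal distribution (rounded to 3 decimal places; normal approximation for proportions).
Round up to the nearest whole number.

Using z* for proportion z-interval (normal approximation).

For 95% confidence, z* = 1.96 (from standard normal table)

Sample size formula for proportion z-interval: n = z*²p̂(1-p̂)/E²

n = 1.96² × 0.38 × 0.62 / 0.021²
  = 3.8416 × 0.2356 / 0.000441
  = 2052.3378

Round up to the nearest whole number: n = 2053

2053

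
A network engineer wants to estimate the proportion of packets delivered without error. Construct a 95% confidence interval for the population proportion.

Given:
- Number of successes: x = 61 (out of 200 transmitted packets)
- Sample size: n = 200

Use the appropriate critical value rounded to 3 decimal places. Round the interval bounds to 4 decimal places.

Sample proportion: p̂ = 61/200 = 0.305000

Check conditions for normal approximation:
  np̂ = 61 ≥ 10 ✓
  n(1-p̂) = 139 ≥ 10 ✓

The sample is large enough, so use a z-interval (normal approximation) for the proportion.

For 95% confidence, z* = 1.96 (from standard normal table)

Standard error: SE = √(p̂(1-p̂)/n) = √(0.305000×0.695000/200) = 0.03255572

Margin of error: E = z* × SE = 1.96 × 0.03255572 = 0.063809

Z-interval: p̂ ± E = 0.305000 ± 0.063809 = (0.241191, 0.368809)

Rounded to 4 decimal places:

(0.2412, 0.3688)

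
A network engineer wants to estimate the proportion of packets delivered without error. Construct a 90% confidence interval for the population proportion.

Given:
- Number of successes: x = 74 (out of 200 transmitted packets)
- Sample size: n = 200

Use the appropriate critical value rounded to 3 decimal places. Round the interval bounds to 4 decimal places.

Sample proportion: p̂ = 74/200 = 0.370000

Check conditions for normal approximation:
  np̂ = 74 ≥ 10 ✓
  n(1-p̂) = 126 ≥ 10 ✓

The sample is large enough, so use a z-interval (normal approximation) for the proportion.

For 90% confidence, z* = 1.645 (from standard normal table)

Standard error: SE = √(p̂(1-p̂)/n) = √(0.370000×0.630000/200) = 0.03413942

Margin of error: E = z* × SE = 1.645 × 0.03413942 = 0.056159

Z-interval: p̂ ± E = 0.370000 ± 0.056159 = (0.313841, 0.426159)

Rounded to 4 decimal places:

(0.3138, 0.4262)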